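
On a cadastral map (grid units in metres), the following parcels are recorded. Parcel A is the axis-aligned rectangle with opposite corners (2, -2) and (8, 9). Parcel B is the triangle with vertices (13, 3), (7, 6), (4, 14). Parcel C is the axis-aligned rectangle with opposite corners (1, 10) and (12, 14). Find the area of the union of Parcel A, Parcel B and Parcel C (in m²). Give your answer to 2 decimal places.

121.02

By inclusion–exclusion:
Individual areas: |Parcel A| = 66, |Parcel B| = 19.5, |Parcel C| = 44.
|Parcel A∩Parcel B| = 4.9375.
|Parcel A∩Parcel C| = 0 (no overlap).
|Parcel B∩Parcel C| = 3.5455.
|Parcel A∩Parcel B∩Parcel C| = 0.
|Parcel A ∪ Parcel B ∪ Parcel C| = 129.5 − 8.483 + 0 = 121.02.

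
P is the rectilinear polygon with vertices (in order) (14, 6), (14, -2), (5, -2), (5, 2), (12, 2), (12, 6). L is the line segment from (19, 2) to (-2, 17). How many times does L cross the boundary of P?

The segment meets the boundary at (14,5.571), (13.4,6).

2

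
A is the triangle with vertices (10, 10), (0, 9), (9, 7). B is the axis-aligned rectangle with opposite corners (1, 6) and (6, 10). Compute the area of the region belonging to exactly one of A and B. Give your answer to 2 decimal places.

|A| = 14.5, |B| = 20, |A∩B| = 5.6389.
|A △ B| = |A| + |B| − 2·|A∩B| = 14.5 + 20 − 11.2778 = 23.22.

23.22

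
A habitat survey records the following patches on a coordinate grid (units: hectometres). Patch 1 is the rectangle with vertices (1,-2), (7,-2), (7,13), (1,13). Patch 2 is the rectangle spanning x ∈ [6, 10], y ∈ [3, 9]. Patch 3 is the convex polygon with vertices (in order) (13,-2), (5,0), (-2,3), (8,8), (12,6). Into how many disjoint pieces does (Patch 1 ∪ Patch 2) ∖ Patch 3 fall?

(Patch 1 ∪ Patch 2) ∖ Patch 3 splits into 2 disjoint pieces (area 14.9286, area 46.25).

2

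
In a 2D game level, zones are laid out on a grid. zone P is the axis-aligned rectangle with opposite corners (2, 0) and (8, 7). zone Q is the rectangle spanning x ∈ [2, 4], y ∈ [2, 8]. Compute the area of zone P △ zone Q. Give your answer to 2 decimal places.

34.00

|zone P∩zone Q|: x∈[2,4], y∈[2,7] → 2·5 = 10.
|zone P △ zone Q| = |zone P| + |zone Q| − 2·|zone P∩zone Q| = 42 + 12 − 20 = 34.00.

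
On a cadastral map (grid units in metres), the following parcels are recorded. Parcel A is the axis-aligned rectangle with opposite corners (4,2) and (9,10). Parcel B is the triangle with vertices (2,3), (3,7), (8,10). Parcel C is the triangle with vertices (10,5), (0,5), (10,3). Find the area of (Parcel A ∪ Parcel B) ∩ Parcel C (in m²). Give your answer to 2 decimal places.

|Parcel A ∪ Parcel B| = 43.9667.
|(Parcel A ∪ Parcel B) ∩ Parcel C| = 7.08.

7.08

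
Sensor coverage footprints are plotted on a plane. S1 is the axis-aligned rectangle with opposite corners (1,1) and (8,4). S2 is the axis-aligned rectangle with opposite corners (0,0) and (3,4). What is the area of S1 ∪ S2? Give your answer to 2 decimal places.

By inclusion–exclusion:
Individual areas: |S1| = 21, |S2| = 12.
|S1∩S2|: x∈[1,3], y∈[1,4] → 2·3 = 6.
|S1 ∪ S2| = 33 − 6 = 27.00.

27.00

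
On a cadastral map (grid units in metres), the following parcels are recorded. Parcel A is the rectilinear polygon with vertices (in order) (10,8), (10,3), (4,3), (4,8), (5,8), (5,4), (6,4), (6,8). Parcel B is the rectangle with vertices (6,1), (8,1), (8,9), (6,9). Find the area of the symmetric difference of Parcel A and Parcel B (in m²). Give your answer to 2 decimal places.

22.00

|Parcel A| = 26, |Parcel B| = 16, |Parcel A∩Parcel B| = 10.
|Parcel A △ Parcel B| = |Parcel A| + |Parcel B| − 2·|Parcel A∩Parcel B| = 26 + 16 − 20 = 22.00.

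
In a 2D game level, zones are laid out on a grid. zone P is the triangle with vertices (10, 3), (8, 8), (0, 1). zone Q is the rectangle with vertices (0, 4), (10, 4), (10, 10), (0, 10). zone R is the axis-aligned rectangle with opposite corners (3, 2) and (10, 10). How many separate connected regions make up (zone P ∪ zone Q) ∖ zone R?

(zone P ∪ zone Q) ∖ zone R splits into 2 disjoint pieces (area 3.4375, area 18).

2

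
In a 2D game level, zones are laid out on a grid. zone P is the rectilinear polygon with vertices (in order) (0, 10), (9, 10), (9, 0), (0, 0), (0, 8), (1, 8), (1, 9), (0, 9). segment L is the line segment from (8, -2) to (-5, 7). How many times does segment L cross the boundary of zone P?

2

The segment meets the boundary at (0,3.538), (5.111,0).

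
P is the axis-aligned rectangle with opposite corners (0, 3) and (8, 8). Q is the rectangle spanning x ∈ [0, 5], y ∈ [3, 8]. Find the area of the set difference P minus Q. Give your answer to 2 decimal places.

15.00

|P∩Q|: x∈[0,5], y∈[3,8] → 5·5 = 25.
|P| = 40.
|P ∖ Q| = |P| − |P∩Q| = 40 − 25 = 15.00.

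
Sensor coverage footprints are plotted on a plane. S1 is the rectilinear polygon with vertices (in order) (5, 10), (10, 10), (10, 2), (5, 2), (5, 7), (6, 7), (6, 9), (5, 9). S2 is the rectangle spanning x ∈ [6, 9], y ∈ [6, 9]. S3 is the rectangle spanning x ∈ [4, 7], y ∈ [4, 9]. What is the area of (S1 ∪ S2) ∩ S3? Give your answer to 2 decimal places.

8.00

|S1 ∪ S2| = 38.
|(S1 ∪ S2) ∩ S3| = 8.00.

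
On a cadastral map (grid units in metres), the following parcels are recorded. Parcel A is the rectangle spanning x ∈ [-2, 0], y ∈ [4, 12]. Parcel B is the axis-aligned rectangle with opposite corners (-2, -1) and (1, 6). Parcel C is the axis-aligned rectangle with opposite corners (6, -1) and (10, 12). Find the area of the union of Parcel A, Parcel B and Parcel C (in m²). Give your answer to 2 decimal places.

By inclusion–exclusion:
Individual areas: |Parcel A| = 16, |Parcel B| = 21, |Parcel C| = 52.
|Parcel A∩Parcel B|: x∈[-2,0], y∈[4,6] → 2·2 = 4.
|Parcel A∩Parcel C| = 0 (no overlap).
|Parcel B∩Parcel C| = 0 (no overlap).
|Parcel A∩Parcel B∩Parcel C| = 0.
|Parcel A ∪ Parcel B ∪ Parcel C| = 89 − 4 + 0 = 85.00.

85.00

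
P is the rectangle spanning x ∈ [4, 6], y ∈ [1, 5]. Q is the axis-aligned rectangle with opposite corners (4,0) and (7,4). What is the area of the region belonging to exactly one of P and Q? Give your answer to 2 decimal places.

|P∩Q|: x∈[4,6], y∈[1,4] → 2·3 = 6.
|P △ Q| = |P| + |Q| − 2·|P∩Q| = 8 + 12 − 12 = 8.00.

8.00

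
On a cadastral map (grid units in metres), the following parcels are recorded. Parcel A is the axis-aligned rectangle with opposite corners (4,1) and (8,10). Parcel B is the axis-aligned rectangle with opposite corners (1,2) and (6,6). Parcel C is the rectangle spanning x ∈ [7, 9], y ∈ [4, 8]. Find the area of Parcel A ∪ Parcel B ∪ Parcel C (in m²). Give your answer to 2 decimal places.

52.00

By inclusion–exclusion:
Individual areas: |Parcel A| = 36, |Parcel B| = 20, |Parcel C| = 8.
|Parcel A∩Parcel B|: x∈[4,6], y∈[2,6] → 2·4 = 8.
|Parcel A∩Parcel C|: x∈[7,8], y∈[4,8] → 1·4 = 4.
|Parcel B∩Parcel C| = 0 (no overlap).
|Parcel A∩Parcel B∩Parcel C| = 0.
|Parcel A ∪ Parcel B ∪ Parcel C| = 64 − 12 + 0 = 52.00.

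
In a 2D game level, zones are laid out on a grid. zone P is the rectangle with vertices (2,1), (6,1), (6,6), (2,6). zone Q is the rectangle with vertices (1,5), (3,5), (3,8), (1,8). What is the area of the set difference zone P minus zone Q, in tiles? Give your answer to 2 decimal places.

19.00

|zone P∩zone Q|: x∈[2,3], y∈[5,6] → 1·1 = 1.
|zone P| = 20.
|zone P ∖ zone Q| = |zone P| − |zone P∩zone Q| = 20 − 1 = 19.00.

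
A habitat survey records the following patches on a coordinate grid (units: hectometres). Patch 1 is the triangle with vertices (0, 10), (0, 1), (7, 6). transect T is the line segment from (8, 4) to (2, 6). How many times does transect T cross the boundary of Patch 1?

1

The segment meets the boundary at (5.409,4.864).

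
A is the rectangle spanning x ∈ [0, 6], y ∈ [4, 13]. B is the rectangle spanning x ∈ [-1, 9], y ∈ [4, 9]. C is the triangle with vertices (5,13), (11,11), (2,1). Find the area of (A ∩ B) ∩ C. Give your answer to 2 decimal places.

12.19

The region (A ∩ B) ∩ C is the polygon with vertices (2.75,4), (4,9), (6,9), (6,5.444), (4.7,4).
By the shoelace formula its area is 12.19.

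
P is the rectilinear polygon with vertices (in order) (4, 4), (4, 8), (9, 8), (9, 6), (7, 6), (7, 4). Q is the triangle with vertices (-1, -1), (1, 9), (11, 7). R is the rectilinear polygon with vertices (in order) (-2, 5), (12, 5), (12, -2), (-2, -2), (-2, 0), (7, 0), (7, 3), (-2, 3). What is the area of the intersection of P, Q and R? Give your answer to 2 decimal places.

The intersection is the polygon with vertices (7,4.333), (6.5,4), (4,4), (4,5), (7,5).
By the shoelace formula its area is 2.92.

2.92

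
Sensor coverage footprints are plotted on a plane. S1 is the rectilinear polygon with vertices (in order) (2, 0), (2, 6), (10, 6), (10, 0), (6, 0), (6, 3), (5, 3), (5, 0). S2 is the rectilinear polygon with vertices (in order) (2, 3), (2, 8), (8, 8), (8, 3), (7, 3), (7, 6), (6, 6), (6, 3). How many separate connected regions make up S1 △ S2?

2

S1 △ S2 splits into 2 disjoint pieces (area 9, area 33).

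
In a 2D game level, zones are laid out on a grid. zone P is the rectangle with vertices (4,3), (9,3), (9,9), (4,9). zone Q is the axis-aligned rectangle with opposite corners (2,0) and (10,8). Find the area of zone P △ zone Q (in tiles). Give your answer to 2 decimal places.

|zone P∩zone Q|: x∈[4,9], y∈[3,8] → 5·5 = 25.
|zone P △ zone Q| = |zone P| + |zone Q| − 2·|zone P∩zone Q| = 30 + 64 − 50 = 44.00.

44.00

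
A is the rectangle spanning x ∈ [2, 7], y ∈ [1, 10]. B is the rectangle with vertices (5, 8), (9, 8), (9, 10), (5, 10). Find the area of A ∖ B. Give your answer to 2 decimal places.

|A∩B|: x∈[5,7], y∈[8,10] → 2·2 = 4.
|A| = 45.
|A ∖ B| = |A| − |A∩B| = 45 − 4 = 41.00.

41.00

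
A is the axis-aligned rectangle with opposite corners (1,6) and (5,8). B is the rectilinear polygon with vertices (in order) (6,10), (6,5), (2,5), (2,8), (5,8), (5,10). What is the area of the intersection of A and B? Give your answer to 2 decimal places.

The intersection is the polygon with vertices (5,6), (2,6), (2,8), (5,8).
By the shoelace formula its area is 6.00.

6.00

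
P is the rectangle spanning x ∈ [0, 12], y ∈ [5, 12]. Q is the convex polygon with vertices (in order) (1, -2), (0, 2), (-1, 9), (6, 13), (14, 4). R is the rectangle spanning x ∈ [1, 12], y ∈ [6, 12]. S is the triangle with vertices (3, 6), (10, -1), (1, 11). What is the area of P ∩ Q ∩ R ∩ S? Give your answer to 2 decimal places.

The intersection is the polygon with vertices (3,6), (1.279,10.302), (1.45,10.4), (4.75,6).
By the shoelace formula its area is 4.30.

4.30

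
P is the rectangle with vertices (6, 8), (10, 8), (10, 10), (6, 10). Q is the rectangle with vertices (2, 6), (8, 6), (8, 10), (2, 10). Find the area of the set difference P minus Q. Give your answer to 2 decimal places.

4.00

|P∩Q|: x∈[6,8], y∈[8,10] → 2·2 = 4.
|P| = 8.
|P ∖ Q| = |P| − |P∩Q| = 8 − 4 = 4.00.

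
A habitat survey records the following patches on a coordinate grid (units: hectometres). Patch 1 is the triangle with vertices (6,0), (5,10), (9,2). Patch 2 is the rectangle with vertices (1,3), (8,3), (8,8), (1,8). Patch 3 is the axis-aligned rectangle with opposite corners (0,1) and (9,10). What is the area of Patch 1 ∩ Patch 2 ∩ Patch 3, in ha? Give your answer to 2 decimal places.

8.75

The intersection is the polygon with vertices (6,8), (8,4), (8,3), (5.7,3), (5.2,8).
By the shoelace formula its area is 8.75.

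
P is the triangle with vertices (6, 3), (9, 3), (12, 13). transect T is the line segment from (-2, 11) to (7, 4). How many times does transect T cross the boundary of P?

The segment meets the boundary at (6.727,4.212).

1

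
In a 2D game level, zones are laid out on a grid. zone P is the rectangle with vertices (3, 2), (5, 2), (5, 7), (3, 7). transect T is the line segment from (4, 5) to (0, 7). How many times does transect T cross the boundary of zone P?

1

The segment meets the boundary at (3,5.5).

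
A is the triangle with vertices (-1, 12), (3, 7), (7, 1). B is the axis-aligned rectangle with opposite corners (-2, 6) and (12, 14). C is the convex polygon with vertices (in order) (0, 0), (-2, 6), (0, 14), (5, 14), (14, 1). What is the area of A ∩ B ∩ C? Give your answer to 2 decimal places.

The intersection is the polygon with vertices (3.667,6), (3.364,6), (-0.628,11.488), (-0.619,11.524), (3,7).
By the shoelace formula its area is 1.23.

1.23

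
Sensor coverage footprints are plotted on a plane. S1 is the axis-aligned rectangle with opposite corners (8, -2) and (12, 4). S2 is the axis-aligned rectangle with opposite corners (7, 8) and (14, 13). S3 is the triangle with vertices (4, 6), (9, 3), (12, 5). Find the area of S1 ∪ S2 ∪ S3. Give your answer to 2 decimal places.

By inclusion–exclusion:
Individual areas: |S1| = 24, |S2| = 35, |S3| = 9.5.
|S1∩S2| = 0 (no overlap).
|S1∩S3| = 1.45.
|S2∩S3| = 0.
|S1∩S2∩S3| = 0.
|S1 ∪ S2 ∪ S3| = 68.5 − 1.45 + 0 = 67.05.

67.05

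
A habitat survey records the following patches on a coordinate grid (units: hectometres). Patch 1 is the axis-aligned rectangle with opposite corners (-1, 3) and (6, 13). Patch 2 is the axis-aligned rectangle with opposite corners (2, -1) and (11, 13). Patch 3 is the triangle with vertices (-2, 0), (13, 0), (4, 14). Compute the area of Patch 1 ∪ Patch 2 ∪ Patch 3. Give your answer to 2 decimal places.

By inclusion–exclusion:
Individual areas: |Patch 1| = 70, |Patch 2| = 126, |Patch 3| = 105.
|Patch 1∩Patch 2|: x∈[2,6], y∈[3,13] → 4·10 = 40.
|Patch 1∩Patch 3| = 44.2817.
|Patch 2∩Patch 3| = 82.6865.
|Patch 1∩Patch 2∩Patch 3| = 35.6865.
|Patch 1 ∪ Patch 2 ∪ Patch 3| = 301 − 166.9683 + 35.6865 = 169.72.

169.72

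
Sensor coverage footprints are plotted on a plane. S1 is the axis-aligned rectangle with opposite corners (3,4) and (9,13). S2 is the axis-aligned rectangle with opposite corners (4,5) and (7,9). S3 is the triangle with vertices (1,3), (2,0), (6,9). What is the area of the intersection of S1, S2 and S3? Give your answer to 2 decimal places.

The intersection is the polygon with vertices (4,6.6), (6,9), (4.222,5), (4,5).
By the shoelace formula its area is 2.04.

2.04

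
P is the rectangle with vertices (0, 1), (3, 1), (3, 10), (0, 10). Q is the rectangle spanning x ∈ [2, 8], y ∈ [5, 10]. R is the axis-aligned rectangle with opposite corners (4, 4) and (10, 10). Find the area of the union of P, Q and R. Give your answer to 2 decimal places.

By inclusion–exclusion:
Individual areas: |P| = 27, |Q| = 30, |R| = 36.
|P∩Q|: x∈[2,3], y∈[5,10] → 1·5 = 5.
|P∩R| = 0 (no overlap).
|Q∩R|: x∈[4,8], y∈[5,10] → 4·5 = 20.
|P∩Q∩R| = 0.
|P ∪ Q ∪ R| = 93 − 25 + 0 = 68.00.

68.00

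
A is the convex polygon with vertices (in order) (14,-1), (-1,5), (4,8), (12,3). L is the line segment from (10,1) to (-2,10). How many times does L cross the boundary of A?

1

The segment meets the boundary at (2.148,6.889).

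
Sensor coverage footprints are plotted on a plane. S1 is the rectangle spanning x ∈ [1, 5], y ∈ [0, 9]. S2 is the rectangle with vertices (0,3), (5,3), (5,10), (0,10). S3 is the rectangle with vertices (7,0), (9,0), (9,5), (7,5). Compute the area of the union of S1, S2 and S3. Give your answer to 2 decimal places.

By inclusion–exclusion:
Individual areas: |S1| = 36, |S2| = 35, |S3| = 10.
|S1∩S2|: x∈[1,5], y∈[3,9] → 4·6 = 24.
|S1∩S3| = 0 (no overlap).
|S2∩S3| = 0 (no overlap).
|S1∩S2∩S3| = 0.
|S1 ∪ S2 ∪ S3| = 81 − 24 + 0 = 57.00.

57.00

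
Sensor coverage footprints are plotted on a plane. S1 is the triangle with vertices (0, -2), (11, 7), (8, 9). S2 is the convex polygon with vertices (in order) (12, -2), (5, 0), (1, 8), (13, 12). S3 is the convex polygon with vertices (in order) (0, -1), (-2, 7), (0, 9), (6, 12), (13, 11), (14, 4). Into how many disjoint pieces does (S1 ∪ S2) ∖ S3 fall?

3

(S1 ∪ S2) ∖ S3 splits into 3 disjoint pieces (area 0.5933, area 1.0146, area 22.4049).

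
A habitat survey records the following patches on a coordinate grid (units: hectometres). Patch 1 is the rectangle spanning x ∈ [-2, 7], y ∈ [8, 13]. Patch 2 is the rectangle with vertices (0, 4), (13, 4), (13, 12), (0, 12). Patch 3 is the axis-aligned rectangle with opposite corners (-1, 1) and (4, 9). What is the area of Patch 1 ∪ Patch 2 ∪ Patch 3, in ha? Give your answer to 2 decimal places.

By inclusion–exclusion:
Individual areas: |Patch 1| = 45, |Patch 2| = 104, |Patch 3| = 40.
|Patch 1∩Patch 2|: x∈[0,7], y∈[8,12] → 7·4 = 28.
|Patch 1∩Patch 3|: x∈[-1,4], y∈[8,9] → 5·1 = 5.
|Patch 2∩Patch 3|: x∈[0,4], y∈[4,9] → 4·5 = 20.
|Patch 1∩Patch 2∩Patch 3| = 4.
|Patch 1 ∪ Patch 2 ∪ Patch 3| = 189 − 53 + 4 = 140.00.

140.00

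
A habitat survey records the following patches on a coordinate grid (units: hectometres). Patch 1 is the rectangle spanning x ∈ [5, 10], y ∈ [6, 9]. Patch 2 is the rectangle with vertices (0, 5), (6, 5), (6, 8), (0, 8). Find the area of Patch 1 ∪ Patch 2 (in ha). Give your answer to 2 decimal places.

31.00

By inclusion–exclusion:
Individual areas: |Patch 1| = 15, |Patch 2| = 18.
|Patch 1∩Patch 2|: x∈[5,6], y∈[6,8] → 1·2 = 2.
|Patch 1 ∪ Patch 2| = 33 − 2 = 31.00.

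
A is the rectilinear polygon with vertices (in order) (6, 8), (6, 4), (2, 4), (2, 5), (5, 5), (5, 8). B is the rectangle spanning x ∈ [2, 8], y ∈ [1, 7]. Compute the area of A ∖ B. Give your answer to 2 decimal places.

1.00

|A| = 7, |A∩B| = 6.
|A ∖ B| = |A| − |A∩B| = 7 − 6 = 1.00.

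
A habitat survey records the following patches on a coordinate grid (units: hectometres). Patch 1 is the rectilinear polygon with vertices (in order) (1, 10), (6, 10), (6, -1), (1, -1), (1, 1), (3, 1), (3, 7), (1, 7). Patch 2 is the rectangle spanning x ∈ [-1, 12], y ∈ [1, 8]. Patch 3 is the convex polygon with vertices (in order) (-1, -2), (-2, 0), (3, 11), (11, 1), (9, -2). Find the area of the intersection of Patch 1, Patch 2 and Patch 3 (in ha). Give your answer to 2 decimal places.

22.37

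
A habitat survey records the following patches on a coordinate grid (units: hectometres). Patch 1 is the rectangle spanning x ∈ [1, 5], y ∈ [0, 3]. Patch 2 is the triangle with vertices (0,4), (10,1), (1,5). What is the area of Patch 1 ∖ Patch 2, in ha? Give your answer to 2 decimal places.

|Patch 1| = 12, |Patch 1∩Patch 2| = 0.4167.
|Patch 1 ∖ Patch 2| = |Patch 1| − |Patch 1∩Patch 2| = 12 − 0.4167 = 11.58.

11.58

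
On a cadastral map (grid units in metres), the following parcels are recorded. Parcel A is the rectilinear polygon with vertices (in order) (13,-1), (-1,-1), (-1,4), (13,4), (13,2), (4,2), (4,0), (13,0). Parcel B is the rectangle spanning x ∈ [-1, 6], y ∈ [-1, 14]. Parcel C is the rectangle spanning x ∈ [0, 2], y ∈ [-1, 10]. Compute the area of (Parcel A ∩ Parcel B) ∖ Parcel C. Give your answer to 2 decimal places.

21.00

|Parcel A ∩ Parcel B| = 31.
|(Parcel A ∩ Parcel B) ∩ Parcel C| = 10.
|(Parcel A ∩ Parcel B) ∖ Parcel C| = 31 − 10 = 21.00.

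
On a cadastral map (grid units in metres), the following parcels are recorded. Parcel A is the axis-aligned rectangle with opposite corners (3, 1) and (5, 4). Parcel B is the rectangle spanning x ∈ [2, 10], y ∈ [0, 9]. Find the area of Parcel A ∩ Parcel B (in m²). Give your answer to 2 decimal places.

6.00

|Parcel A∩Parcel B|: x∈[3,5], y∈[1,4] → 2·3 = 6.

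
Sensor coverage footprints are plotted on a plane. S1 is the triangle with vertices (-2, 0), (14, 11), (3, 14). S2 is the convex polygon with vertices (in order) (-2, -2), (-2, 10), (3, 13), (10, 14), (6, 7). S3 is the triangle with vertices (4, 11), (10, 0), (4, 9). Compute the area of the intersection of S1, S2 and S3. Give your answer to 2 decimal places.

3.16

The intersection is the polygon with vertices (6,7), (5.619,6.571), (4,9), (4,11), (6.093,7.163).
By the shoelace formula its area is 3.16.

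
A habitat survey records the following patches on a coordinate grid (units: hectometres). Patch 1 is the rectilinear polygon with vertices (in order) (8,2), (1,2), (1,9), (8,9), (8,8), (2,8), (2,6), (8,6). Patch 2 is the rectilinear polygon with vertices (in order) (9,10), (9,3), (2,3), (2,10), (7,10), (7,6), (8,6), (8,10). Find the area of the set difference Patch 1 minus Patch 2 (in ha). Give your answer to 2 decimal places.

14.00

|Patch 1| = 37, |Patch 1∩Patch 2| = 23.
|Patch 1 ∖ Patch 2| = |Patch 1| − |Patch 1∩Patch 2| = 37 − 23 = 14.00.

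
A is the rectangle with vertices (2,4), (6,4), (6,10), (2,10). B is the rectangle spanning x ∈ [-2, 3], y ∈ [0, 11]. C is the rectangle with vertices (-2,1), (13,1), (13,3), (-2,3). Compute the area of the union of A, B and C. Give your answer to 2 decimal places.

By inclusion–exclusion:
Individual areas: |A| = 24, |B| = 55, |C| = 30.
|A∩B|: x∈[2,3], y∈[4,10] → 1·6 = 6.
|A∩C| = 0 (no overlap).
|B∩C|: x∈[-2,3], y∈[1,3] → 5·2 = 10.
|A∩B∩C| = 0.
|A ∪ B ∪ C| = 109 − 16 + 0 = 93.00.

93.00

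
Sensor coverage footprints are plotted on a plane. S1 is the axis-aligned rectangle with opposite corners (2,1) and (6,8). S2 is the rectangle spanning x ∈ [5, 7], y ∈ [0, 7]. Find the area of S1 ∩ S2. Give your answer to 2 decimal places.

|S1∩S2|: x∈[5,6], y∈[1,7] → 1·6 = 6.

6.00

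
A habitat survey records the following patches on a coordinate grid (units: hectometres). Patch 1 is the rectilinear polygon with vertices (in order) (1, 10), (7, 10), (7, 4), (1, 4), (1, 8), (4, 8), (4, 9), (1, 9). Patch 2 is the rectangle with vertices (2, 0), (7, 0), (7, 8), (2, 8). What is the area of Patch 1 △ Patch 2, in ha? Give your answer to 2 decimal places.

|Patch 1| = 33, |Patch 2| = 40, |Patch 1∩Patch 2| = 20.
|Patch 1 △ Patch 2| = |Patch 1| + |Patch 2| − 2·|Patch 1∩Patch 2| = 33 + 40 − 40 = 33.00.

33.00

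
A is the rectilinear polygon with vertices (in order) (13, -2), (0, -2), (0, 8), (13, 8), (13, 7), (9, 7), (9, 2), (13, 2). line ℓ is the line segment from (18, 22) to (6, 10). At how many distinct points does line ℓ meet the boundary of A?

0

The segment lies entirely outside A and never meets its boundary.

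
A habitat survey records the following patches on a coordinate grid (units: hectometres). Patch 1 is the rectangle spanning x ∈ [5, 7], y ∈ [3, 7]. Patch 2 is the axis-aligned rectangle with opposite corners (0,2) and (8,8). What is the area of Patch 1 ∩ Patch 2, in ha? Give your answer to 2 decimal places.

8.00

|Patch 1∩Patch 2|: x∈[5,7], y∈[3,7] → 2·4 = 8.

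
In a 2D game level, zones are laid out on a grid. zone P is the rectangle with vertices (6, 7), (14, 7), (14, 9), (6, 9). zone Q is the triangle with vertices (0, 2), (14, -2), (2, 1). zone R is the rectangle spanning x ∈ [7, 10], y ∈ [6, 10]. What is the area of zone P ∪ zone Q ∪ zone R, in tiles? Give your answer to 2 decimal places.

By inclusion–exclusion:
Individual areas: |zone P| = 16, |zone Q| = 3, |zone R| = 12.
|zone P∩zone Q| = 0.
|zone P∩zone R|: x∈[7,10], y∈[7,9] → 3·2 = 6.
|zone Q∩zone R| = 0.
|zone P∩zone Q∩zone R| = 0.
|zone P ∪ zone Q ∪ zone R| = 31 − 6 + 0 = 25.00.

25.00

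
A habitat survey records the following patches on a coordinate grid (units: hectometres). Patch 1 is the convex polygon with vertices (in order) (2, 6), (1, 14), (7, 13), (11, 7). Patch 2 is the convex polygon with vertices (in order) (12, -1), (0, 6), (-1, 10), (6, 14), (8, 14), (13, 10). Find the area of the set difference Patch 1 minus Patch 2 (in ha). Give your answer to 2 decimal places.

5.05

|Patch 1| = 52.5, |Patch 1∩Patch 2| = 47.4462.
|Patch 1 ∖ Patch 2| = |Patch 1| − |Patch 1∩Patch 2| = 52.5 − 47.4462 = 5.05.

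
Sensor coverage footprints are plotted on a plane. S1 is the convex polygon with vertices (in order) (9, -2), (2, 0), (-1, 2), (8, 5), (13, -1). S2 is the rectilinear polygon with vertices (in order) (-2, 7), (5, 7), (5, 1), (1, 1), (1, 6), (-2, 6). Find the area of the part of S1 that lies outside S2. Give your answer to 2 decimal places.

42.17

|S1| = 51.5, |S1∩S2| = 9.3333.
|S1 ∖ S2| = |S1| − |S1∩S2| = 51.5 − 9.3333 = 42.17.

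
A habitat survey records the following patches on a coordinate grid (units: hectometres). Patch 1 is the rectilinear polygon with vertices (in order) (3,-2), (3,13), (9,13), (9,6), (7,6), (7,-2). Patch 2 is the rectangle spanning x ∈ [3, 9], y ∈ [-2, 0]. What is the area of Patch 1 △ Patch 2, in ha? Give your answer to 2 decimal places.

|Patch 1| = 74, |Patch 2| = 12, |Patch 1∩Patch 2| = 8.
|Patch 1 △ Patch 2| = |Patch 1| + |Patch 2| − 2·|Patch 1∩Patch 2| = 74 + 12 − 16 = 70.00.

70.00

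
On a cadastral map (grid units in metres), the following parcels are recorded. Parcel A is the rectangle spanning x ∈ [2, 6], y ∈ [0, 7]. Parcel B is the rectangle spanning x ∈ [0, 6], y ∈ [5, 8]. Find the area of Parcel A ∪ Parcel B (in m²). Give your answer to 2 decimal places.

38.00

By inclusion–exclusion:
Individual areas: |Parcel A| = 28, |Parcel B| = 18.
|Parcel A∩Parcel B|: x∈[2,6], y∈[5,7] → 4·2 = 8.
|Parcel A ∪ Parcel B| = 46 − 8 = 38.00.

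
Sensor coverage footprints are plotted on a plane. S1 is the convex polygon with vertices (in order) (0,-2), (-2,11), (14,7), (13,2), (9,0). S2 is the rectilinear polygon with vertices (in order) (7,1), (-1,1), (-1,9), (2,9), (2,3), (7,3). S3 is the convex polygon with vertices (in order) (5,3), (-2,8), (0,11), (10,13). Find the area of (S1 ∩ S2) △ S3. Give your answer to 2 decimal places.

|S1 ∩ S2| = 33.0577.
|(S1 ∩ S2) ∩ S3| = 8.3571.
|(S1 ∩ S2) △ S3| = 33.0577 + 60.5 − 16.7143 = 76.84.

76.84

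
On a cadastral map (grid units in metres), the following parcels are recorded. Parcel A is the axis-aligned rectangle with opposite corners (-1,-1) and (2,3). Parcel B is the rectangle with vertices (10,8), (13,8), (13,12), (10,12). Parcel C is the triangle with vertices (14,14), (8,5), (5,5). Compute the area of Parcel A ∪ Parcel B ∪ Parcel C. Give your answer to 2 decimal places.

34.17

By inclusion–exclusion:
Individual areas: |Parcel A| = 12, |Parcel B| = 12, |Parcel C| = 13.5.
|Parcel A∩Parcel B| = 0 (no overlap).
|Parcel A∩Parcel C| = 0.
|Parcel B∩Parcel C| = 3.3333.
|Parcel A∩Parcel B∩Parcel C| = 0.
|Parcel A ∪ Parcel B ∪ Parcel C| = 37.5 − 3.3333 + 0 = 34.17.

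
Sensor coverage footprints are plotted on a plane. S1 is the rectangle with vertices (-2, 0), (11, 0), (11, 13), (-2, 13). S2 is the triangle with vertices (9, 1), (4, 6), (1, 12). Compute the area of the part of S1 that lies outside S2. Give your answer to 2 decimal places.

161.50

|S1| = 169, |S1∩S2| = 7.5.
|S1 ∖ S2| = |S1| − |S1∩S2| = 169 − 7.5 = 161.50.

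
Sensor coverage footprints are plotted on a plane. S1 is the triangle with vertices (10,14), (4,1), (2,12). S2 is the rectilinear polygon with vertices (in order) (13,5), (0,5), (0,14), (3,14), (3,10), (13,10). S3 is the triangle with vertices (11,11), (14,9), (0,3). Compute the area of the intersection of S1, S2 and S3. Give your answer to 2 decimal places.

The intersection is the polygon with vertices (3.273,5), (3.212,5.336), (7.41,8.389), (6.137,5.63), (4.667,5).
By the shoelace formula its area is 4.79.

4.79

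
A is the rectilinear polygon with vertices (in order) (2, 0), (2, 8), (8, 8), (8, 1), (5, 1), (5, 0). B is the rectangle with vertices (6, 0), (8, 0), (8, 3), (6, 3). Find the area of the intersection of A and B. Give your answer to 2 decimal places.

4.00

The intersection is the polygon with vertices (8,1), (6,1), (6,3), (8,3).
By the shoelace formula its area is 4.00.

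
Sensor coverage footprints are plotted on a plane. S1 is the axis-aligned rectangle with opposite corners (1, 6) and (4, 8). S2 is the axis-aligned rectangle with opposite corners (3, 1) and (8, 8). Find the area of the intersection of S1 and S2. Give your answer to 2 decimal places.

|S1∩S2|: x∈[3,4], y∈[6,8] → 1·2 = 2.

2.00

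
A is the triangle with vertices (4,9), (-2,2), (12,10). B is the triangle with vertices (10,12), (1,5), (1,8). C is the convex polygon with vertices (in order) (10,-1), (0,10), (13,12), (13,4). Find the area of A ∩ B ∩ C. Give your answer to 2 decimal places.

The intersection is the polygon with vertices (6.553,9.319), (3.077,6.615), (2.5,7.25), (4,9).
By the shoelace formula its area is 3.88.

3.88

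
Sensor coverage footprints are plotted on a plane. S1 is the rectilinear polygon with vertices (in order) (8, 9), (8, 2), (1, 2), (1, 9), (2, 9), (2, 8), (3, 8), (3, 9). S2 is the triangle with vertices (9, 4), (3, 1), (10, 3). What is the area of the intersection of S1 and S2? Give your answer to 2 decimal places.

The intersection is the polygon with vertices (8,2.429), (6.5,2), (5,2), (8,3.5).
By the shoelace formula its area is 1.93.

1.93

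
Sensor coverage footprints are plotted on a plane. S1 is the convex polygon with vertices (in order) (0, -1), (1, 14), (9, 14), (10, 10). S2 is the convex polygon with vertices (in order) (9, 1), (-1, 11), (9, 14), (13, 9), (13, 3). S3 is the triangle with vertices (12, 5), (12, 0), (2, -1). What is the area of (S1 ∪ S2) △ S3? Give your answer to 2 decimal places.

145.70

|S1 ∪ S2| = 137.8242.
|(S1 ∪ S2) ∩ S3| = 8.5625.
|(S1 ∪ S2) △ S3| = 137.8242 + 25 − 17.125 = 145.70.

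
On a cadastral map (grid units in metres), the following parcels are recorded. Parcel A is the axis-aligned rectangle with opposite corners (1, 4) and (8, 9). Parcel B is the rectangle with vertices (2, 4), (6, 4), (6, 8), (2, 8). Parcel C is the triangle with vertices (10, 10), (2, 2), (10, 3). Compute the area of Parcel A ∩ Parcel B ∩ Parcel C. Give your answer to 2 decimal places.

The intersection is the polygon with vertices (6,4), (4,4), (6,6).
By the shoelace formula its area is 2.00.

2.00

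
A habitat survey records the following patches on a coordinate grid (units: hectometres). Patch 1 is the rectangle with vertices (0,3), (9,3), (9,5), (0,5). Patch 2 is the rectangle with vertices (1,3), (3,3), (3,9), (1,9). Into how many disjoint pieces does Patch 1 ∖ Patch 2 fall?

Patch 1 ∖ Patch 2 splits into 2 disjoint pieces (area 12, area 2).

2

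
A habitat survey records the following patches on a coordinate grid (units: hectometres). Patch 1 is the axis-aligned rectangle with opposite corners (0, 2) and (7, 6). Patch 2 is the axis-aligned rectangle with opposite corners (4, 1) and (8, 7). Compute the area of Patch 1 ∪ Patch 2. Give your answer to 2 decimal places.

By inclusion–exclusion:
Individual areas: |Patch 1| = 28, |Patch 2| = 24.
|Patch 1∩Patch 2|: x∈[4,7], y∈[2,6] → 3·4 = 12.
|Patch 1 ∪ Patch 2| = 52 − 12 = 40.00.

40.00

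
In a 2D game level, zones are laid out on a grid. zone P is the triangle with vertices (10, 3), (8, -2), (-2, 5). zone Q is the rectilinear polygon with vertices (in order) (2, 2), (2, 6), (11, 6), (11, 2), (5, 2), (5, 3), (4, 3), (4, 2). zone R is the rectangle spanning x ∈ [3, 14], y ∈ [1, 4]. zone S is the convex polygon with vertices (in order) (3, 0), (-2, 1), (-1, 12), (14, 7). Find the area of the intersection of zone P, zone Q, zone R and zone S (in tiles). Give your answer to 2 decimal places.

6.58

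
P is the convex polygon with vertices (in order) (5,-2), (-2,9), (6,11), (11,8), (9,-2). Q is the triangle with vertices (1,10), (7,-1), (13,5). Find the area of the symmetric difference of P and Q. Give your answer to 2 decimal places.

65.11

|P| = 105, |Q| = 51, |P∩Q| = 45.4431.
|P △ Q| = |P| + |Q| − 2·|P∩Q| = 105 + 51 − 90.8863 = 65.11.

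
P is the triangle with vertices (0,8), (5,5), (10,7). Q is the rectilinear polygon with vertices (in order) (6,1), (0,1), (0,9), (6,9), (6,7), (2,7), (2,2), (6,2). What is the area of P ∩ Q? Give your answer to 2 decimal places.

The intersection is the polygon with vertices (0,8), (6,7.4), (6,7), (2,7), (2,6.8).
By the shoelace formula its area is 3.40.

3.40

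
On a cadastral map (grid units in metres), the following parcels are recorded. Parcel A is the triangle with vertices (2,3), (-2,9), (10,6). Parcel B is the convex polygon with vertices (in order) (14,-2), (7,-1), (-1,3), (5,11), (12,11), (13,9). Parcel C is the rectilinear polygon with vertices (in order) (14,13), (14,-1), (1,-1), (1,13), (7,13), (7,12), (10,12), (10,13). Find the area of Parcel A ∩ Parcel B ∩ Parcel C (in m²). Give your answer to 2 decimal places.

22.27

The intersection is the polygon with vertices (2.632,7.842), (10,6), (2,3), (1,4.5), (1,5.667).
By the shoelace formula its area is 22.27.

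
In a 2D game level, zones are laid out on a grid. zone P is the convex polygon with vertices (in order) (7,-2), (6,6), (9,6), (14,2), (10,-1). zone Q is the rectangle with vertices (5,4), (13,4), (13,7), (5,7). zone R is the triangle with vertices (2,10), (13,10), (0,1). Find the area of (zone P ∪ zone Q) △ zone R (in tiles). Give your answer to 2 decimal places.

|zone P ∪ zone Q| = 54.25.
|(zone P ∪ zone Q) ∩ zone R| = 4.6538.
|(zone P ∪ zone Q) △ zone R| = 54.25 + 49.5 − 9.3077 = 94.44.

94.44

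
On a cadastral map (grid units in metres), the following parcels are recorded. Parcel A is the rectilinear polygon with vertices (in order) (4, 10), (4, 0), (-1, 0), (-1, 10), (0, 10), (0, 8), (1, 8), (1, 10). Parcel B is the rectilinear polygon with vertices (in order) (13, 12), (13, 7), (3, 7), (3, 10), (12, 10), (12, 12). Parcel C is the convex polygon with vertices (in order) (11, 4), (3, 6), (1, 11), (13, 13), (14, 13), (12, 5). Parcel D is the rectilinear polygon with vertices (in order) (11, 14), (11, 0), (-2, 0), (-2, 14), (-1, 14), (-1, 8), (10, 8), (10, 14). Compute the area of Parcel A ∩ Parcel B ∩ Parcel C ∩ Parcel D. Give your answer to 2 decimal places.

The intersection is the polygon with vertices (3,8), (4,8), (4,7), (3,7).
By the shoelace formula its area is 1.00.

1.00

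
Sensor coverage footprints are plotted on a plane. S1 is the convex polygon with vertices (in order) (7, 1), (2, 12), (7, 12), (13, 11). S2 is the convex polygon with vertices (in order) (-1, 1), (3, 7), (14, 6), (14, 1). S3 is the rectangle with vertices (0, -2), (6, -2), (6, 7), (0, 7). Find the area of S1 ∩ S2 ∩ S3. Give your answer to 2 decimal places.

The intersection is the polygon with vertices (6,6.727), (6,3.2), (4.328,6.879).
By the shoelace formula its area is 2.95.

2.95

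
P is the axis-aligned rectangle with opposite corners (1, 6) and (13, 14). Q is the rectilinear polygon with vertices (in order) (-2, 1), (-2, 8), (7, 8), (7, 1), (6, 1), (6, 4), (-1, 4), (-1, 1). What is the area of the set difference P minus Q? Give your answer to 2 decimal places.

|P| = 96, |P∩Q| = 12.
|P ∖ Q| = |P| − |P∩Q| = 96 − 12 = 84.00.

84.00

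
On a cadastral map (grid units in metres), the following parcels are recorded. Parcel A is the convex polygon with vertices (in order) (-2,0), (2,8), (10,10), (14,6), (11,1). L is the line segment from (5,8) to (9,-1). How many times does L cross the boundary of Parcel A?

1

The segment meets the boundary at (8.207,0.785).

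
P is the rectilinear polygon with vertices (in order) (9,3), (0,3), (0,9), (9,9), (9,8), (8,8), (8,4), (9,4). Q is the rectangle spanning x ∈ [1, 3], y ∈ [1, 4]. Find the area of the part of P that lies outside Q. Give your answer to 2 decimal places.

|P| = 50, |P∩Q| = 2.
|P ∖ Q| = |P| − |P∩Q| = 50 − 2 = 48.00.

48.00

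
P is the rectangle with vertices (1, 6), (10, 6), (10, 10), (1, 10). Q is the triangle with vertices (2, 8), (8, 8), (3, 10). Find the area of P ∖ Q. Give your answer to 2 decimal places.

30.00

|P| = 36, |P∩Q| = 6.
|P ∖ Q| = |P| − |P∩Q| = 36 − 6 = 30.00.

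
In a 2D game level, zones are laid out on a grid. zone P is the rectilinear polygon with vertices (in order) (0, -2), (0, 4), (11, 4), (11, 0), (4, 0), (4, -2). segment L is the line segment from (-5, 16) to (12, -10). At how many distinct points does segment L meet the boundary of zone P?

2

The segment meets the boundary at (5.462,0), (2.846,4).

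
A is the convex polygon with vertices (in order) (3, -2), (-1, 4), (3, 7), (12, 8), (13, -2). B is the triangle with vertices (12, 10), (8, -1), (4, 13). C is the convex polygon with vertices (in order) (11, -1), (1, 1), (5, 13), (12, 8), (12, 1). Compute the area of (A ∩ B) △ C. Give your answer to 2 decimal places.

|A ∩ B| = 24.004.
|(A ∩ B) ∩ C| = 23.8885.
|(A ∩ B) △ C| = 24.004 + 101.5 − 47.777 = 77.73.

77.73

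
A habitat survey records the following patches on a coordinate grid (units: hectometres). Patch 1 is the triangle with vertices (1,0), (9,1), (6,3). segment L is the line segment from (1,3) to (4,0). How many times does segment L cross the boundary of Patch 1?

2

The segment meets the boundary at (3.667,0.333), (2.875,1.125).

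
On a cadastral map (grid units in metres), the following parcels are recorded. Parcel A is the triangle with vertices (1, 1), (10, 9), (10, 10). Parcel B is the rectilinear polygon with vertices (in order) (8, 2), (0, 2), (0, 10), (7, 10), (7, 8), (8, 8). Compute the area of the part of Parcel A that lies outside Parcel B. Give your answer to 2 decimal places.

1.84

|Parcel A| = 4.5, |Parcel A∩Parcel B| = 2.6597.
|Parcel A ∖ Parcel B| = |Parcel A| − |Parcel A∩Parcel B| = 4.5 − 2.6597 = 1.84.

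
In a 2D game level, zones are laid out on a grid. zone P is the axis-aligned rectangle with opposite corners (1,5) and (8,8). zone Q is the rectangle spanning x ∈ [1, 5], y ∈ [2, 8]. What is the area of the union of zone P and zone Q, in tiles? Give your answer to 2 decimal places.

33.00

By inclusion–exclusion:
Individual areas: |zone P| = 21, |zone Q| = 24.
|zone P∩zone Q|: x∈[1,5], y∈[5,8] → 4·3 = 12.
|zone P ∪ zone Q| = 45 − 12 = 33.00.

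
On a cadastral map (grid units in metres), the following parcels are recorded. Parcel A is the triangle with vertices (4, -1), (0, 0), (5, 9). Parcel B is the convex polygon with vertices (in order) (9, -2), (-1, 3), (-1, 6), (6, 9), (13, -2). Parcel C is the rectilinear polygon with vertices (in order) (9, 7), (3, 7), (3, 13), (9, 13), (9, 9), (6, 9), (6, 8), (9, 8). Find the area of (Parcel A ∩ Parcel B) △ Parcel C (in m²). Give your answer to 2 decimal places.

44.99

|Parcel A ∩ Parcel B| = 13.6942.
|(Parcel A ∩ Parcel B) ∩ Parcel C| = 0.8537.
|(Parcel A ∩ Parcel B) △ Parcel C| = 13.6942 + 33 − 1.7075 = 44.99.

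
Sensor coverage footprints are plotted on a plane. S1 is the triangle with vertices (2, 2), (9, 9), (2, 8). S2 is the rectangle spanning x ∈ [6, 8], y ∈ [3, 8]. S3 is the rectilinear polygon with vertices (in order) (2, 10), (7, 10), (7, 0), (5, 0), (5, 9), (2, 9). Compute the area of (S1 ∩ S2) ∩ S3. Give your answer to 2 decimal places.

The region (S1 ∩ S2) ∩ S3 is the polygon with vertices (6,8), (7,8), (7,7), (6,6).
By the shoelace formula its area is 1.50.

1.50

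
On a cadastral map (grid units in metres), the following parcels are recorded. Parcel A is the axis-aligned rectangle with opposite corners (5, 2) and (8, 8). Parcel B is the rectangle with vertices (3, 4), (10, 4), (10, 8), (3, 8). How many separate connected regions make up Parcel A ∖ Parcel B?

Parcel A ∖ Parcel B is a single connected region.

1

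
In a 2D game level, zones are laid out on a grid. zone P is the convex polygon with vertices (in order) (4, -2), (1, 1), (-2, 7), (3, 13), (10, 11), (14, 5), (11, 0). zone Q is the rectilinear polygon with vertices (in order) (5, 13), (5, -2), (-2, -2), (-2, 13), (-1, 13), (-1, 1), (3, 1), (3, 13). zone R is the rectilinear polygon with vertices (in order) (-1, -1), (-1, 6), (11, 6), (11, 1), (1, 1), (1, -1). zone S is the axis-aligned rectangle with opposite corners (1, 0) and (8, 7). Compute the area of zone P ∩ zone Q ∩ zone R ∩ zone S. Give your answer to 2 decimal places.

10.00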